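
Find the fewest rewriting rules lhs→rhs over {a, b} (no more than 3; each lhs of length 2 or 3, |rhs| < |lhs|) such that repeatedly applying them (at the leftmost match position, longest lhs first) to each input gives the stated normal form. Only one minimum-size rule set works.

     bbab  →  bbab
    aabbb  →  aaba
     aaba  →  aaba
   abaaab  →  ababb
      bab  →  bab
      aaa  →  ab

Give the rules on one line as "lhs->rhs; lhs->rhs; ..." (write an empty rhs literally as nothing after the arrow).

  | bbab
  | aabbb => aaba
  | aaba
  | abaaab => ababb

aaa->ab; bbb->ba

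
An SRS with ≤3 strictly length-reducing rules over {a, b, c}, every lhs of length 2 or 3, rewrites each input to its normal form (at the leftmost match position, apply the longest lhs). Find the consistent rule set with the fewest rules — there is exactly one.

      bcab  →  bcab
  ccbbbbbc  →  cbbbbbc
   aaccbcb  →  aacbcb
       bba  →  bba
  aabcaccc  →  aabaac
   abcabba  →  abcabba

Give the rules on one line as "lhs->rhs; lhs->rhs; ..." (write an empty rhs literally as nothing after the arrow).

cac->aa; cc->c

  | bcab
  | ccbbbbbc => cbbbbbc
  | aaccbcb => aacbcb
  | bba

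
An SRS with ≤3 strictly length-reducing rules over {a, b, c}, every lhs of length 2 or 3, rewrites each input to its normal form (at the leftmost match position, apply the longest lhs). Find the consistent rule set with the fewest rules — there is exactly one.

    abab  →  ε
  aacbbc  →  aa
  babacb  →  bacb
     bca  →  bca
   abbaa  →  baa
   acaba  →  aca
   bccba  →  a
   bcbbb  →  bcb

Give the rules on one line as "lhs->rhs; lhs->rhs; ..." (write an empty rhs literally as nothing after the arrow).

ab->; bb->; cc->

  | abab => ab => ε
  | aacbbc => aacc => aa
  | babacb => bacb
  | bca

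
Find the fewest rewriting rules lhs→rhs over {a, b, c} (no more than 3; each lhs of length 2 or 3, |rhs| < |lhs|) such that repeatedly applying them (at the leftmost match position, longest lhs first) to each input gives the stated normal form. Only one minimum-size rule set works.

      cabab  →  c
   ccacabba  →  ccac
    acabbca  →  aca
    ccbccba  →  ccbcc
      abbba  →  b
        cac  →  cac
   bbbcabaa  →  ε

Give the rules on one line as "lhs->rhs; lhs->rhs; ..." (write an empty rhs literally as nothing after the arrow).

  | cabab => cab => c
  | ccacabba => ccacba => ccac
  | acabbca => acbca => aca
  | ccbccba => ccbcc

ab->; ba->; bca->a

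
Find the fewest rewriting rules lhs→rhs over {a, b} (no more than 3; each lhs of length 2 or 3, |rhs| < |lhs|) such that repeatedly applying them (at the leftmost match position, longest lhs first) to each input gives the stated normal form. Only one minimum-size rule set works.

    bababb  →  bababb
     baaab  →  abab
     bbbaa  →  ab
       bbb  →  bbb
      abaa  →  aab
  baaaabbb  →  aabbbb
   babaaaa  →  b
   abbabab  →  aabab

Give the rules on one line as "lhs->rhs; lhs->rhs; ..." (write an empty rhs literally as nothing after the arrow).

  | bababb
  | baaab => abab
  | bbbaa => baa => ab
  | bbb

aaa->b; baa->ab; bba->a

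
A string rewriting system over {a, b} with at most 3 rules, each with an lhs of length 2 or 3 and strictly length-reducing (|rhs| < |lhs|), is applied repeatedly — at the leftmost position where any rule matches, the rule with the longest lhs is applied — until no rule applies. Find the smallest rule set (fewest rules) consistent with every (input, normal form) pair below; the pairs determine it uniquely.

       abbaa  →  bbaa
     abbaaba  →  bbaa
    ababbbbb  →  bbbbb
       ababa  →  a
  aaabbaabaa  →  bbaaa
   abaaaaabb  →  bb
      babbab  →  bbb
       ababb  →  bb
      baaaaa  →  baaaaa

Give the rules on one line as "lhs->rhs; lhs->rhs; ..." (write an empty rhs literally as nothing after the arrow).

ab->; abb->bb

  | abbaa => bbaa
  | abbaaba => bbaaba => bbaa
  | ababbbbb => abbbbb => bbbbb
  | ababa => aba => a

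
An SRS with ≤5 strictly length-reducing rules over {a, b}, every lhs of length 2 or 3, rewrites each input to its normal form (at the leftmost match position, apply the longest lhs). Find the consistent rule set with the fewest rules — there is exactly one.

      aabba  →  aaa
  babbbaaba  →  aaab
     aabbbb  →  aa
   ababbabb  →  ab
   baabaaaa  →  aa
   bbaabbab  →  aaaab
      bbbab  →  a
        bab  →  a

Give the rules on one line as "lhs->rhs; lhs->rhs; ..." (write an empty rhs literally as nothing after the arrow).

abb->a; ba->b; baa->; bb->a

  | aabba => aaa
  | babbbaaba => bbbbaaba => abbaaba => aaaba => aaab
  | aabbbb => aabb => aa
  | ababbabb => abbbabb => ababb => abbb => ab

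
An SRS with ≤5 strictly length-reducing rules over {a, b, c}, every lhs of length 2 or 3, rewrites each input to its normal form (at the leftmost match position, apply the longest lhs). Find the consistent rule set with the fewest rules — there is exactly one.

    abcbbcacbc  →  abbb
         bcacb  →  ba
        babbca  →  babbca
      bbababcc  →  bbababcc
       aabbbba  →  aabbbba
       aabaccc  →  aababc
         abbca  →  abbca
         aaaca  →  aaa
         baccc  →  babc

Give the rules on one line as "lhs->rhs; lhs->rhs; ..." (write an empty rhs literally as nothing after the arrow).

ac->; acc->ab; cb->a; cbb->bb

  | abcbbcacbc => abbbcacbc => abbbcbc => abbbac => abbb
  | bcacb => bcb => ba
  | babbca
  | bbababcc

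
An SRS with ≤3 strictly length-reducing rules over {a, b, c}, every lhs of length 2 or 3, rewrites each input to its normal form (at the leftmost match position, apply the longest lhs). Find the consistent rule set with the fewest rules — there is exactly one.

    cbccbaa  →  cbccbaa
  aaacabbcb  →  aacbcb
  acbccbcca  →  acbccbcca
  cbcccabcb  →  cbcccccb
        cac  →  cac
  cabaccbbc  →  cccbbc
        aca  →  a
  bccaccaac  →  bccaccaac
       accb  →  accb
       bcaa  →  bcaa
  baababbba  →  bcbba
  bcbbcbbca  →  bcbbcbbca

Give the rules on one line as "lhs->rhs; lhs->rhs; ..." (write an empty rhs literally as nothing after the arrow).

  | cbccbaa
  | aaacabbcb => aaabbcb => aacbcb
  | acbccbcca
  | cbcccabcb => cbcccccb

ab->c; aba->; aca->a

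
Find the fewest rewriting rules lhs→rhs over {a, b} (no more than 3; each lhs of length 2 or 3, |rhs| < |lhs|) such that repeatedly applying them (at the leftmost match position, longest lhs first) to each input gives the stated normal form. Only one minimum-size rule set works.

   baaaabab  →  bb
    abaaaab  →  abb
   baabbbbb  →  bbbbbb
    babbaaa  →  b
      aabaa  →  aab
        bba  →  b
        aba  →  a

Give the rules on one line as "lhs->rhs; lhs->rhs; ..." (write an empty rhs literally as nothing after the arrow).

ba->; baa->b

  | baaaabab => baabab => bbab => bb
  | abaaaab => abaab => abb
  | baabbbbb => bbbbbb
  | babbaaa => bbaaa => bba => b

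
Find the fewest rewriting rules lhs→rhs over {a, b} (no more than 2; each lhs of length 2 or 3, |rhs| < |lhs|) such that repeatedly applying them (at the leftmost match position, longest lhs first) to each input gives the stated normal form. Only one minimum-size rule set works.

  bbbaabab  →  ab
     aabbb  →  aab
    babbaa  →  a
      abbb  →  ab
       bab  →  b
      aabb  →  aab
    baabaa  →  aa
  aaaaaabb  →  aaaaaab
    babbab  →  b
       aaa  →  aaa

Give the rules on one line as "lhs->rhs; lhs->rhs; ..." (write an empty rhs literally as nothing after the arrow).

ba->; bb->b

  | bbbaabab => bbaabab => baabab => abab => ab
  | aabbb => aabb => aab
  | babbaa => bbaa => baa => a
  | abbb => abb => ab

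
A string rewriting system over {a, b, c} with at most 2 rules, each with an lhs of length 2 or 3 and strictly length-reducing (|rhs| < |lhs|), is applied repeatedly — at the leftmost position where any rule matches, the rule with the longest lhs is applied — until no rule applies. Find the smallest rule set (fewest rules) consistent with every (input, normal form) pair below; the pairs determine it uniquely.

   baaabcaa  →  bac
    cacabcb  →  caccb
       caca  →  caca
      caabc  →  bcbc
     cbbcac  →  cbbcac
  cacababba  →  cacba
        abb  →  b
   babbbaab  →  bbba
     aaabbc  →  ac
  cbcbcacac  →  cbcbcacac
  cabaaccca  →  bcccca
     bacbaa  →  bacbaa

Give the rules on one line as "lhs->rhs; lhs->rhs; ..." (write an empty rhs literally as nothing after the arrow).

ab->; caa->bc

  | baaabcaa => baacaa => baabc => bac
  | cacabcb => caccb
  | caca
  | caabc => bcbc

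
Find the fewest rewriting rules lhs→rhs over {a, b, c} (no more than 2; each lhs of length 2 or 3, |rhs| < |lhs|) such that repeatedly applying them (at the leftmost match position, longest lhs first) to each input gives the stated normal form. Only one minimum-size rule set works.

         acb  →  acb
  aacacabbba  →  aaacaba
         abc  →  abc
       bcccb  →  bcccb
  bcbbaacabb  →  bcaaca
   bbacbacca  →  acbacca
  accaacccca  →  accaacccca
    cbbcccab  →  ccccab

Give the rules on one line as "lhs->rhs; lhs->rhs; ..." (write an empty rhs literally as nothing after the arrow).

  | acb
  | aacacabbba => aaacabbba => aaacaba
  | abc
  | bcccb

bb->; cac->ac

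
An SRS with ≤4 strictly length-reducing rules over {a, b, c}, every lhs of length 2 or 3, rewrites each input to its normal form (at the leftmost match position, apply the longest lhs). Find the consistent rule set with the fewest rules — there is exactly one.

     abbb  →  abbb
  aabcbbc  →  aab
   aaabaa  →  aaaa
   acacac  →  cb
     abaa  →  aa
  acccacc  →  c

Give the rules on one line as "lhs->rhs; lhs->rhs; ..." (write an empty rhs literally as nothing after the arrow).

ac->b; ba->; bc->

  | abbb
  | aabcbbc => aabbc => aab
  | aaabaa => aaaa
  | acacac => bacac => cac => cb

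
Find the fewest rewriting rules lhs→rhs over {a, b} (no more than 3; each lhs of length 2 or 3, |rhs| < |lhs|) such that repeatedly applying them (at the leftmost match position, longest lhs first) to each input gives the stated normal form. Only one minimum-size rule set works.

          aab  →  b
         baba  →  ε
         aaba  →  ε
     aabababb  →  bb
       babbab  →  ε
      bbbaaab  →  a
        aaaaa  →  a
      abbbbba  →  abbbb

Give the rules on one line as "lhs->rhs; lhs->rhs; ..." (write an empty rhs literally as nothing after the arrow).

  | aab => b
  | baba => aa => ε
  | aaba => ba => ε
  | aabababb => bababb => aabb => bb

aa->; ba->; bab->a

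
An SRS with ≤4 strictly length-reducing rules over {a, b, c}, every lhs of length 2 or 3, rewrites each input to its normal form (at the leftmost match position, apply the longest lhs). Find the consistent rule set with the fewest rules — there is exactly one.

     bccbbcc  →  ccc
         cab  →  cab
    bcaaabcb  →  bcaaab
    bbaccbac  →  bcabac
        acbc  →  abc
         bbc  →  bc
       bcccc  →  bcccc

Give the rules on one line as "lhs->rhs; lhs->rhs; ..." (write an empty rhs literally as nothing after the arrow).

  | bccbbcc => bcbbcc => bbbcc => ccc
  | cab
  | bcaaabcb => bcaaabb => bcaaab
  | bbaccbac => baccbac => bcabac

acc->ca; bb->b; bbb->c; cb->b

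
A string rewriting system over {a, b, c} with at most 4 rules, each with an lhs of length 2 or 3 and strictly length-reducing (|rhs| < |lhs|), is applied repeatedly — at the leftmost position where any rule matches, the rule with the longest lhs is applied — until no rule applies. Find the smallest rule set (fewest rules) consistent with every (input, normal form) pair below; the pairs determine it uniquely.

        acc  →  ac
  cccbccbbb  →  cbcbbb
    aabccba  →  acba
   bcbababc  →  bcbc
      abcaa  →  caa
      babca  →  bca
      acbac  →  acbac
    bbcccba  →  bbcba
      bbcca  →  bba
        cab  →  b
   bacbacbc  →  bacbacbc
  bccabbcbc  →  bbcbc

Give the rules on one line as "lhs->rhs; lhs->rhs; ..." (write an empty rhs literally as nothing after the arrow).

ab->; cab->b; cc->c; cca->a

  | acc => ac
  | cccbccbbb => ccbccbbb => cbccbbb => cbcbbb
  | aabccba => accba => acba
  | bcbababc => bcbabc => bcbc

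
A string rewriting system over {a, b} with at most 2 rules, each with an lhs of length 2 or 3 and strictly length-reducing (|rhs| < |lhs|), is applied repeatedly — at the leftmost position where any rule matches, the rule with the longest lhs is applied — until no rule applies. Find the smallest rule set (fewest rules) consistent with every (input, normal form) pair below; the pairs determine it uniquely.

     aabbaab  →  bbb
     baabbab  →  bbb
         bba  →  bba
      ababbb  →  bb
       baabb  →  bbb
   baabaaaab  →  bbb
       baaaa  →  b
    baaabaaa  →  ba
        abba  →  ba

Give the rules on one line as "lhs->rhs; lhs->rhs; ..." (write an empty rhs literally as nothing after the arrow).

aa->; ab->

  | aabbaab => bbaab => bbb
  | baabbab => bbbab => bbb
  | bba
  | ababbb => abbb => bb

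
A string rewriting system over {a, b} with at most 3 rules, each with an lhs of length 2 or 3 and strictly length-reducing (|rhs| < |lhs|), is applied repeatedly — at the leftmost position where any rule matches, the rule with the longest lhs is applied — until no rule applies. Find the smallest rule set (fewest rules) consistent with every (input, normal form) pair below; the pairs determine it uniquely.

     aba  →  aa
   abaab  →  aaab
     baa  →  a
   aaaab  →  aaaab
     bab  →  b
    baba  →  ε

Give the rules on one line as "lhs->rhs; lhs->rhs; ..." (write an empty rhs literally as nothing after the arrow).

  | aba => aa
  | abaab => aaab
  | baa => a
  | aaaab

aba->aa; ba->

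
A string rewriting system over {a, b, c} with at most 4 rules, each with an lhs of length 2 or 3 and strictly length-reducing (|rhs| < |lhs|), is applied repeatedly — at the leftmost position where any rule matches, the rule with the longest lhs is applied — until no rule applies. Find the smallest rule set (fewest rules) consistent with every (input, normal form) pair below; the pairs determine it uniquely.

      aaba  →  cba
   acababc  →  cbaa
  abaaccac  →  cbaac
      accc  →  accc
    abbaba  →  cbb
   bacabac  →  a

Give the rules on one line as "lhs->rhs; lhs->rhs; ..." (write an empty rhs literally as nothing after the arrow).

aab->cb; aba->cb; bc->a; ca->a

  | aaba => cba
  | acababc => aababc => cbabc => cbaa
  | abaaccac => cbaccac => cbacac => cbaac
  | accc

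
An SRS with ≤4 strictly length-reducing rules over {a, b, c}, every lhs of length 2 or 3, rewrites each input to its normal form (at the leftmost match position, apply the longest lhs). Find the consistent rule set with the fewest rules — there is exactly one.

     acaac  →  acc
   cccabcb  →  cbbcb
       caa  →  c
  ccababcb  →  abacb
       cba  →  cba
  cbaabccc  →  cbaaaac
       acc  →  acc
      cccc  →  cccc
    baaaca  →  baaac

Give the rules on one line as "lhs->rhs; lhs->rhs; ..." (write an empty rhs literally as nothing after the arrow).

  | acaac => acac => acc
  | cccabcb => cabbcb => cbbcb
  | caa => ca => c
  | ccababcb => abbabcb => abacb

bab->a; bcc->aa; ca->c; cca->ab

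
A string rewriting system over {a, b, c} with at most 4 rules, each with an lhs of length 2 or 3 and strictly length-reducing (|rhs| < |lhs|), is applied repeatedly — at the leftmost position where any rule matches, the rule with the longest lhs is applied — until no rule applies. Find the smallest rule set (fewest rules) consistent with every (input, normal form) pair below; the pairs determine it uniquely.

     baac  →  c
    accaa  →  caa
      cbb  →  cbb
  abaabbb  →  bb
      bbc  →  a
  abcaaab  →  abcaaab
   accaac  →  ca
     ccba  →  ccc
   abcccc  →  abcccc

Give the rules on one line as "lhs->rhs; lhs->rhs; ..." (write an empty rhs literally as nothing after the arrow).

  | baac => cac => c
  | accaa => caa
  | cbb
  | abaabbb => acabbb => abbb => bb

abb->b; ac->; ba->c; bbc->a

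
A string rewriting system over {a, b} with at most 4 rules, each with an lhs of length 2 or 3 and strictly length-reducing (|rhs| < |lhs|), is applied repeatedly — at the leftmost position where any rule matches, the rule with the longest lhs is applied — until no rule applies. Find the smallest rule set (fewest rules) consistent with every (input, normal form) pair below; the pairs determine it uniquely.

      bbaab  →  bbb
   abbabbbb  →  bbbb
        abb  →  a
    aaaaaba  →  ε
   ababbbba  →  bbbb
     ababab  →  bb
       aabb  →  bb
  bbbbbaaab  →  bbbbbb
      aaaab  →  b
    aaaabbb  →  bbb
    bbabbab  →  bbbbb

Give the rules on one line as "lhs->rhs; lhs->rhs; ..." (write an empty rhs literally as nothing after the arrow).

aa->; ab->a; ba->b

  | bbaab => bbab => bbb
  | abbabbbb => ababbbb => aabbbb => bbbb
  | abb => ab => a
  | aaaaaba => aaaba => aba => aa => ε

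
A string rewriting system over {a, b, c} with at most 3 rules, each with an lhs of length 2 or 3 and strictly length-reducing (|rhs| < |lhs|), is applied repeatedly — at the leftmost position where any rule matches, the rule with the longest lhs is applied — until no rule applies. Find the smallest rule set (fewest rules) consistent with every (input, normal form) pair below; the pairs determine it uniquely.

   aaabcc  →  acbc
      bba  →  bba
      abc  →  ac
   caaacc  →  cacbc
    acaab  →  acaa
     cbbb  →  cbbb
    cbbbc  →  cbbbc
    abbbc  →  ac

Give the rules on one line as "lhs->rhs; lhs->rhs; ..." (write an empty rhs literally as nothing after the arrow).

aac->cb; ab->a

  | aaabcc => aaacc => acbc
  | bba
  | abc => ac
  | caaacc => cacbc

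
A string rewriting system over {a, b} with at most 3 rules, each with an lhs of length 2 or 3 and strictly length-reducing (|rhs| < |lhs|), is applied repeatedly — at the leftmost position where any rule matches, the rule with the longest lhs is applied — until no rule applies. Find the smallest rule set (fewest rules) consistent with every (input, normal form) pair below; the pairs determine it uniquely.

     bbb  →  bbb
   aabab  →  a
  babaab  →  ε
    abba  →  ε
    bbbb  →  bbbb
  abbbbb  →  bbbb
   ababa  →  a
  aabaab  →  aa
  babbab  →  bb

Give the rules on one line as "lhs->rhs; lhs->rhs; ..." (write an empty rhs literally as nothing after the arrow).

ab->; ba->

  | bbb
  | aabab => aab => a
  | babaab => baab => ab => ε
  | abba => ba => ε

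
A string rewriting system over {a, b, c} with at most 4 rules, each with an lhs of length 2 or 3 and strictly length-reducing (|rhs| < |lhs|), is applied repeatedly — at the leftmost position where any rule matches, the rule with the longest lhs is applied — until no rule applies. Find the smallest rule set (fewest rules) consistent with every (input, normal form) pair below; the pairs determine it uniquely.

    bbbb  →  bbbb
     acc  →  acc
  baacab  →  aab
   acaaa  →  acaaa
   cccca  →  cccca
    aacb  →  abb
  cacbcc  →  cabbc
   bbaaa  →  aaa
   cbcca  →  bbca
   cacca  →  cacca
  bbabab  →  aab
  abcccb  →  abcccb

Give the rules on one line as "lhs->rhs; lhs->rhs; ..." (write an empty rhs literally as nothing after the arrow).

aac->ab; ba->a; cbc->bb

  | bbbb
  | acc
  | baacab => aacab => abab => aab
  | acaaa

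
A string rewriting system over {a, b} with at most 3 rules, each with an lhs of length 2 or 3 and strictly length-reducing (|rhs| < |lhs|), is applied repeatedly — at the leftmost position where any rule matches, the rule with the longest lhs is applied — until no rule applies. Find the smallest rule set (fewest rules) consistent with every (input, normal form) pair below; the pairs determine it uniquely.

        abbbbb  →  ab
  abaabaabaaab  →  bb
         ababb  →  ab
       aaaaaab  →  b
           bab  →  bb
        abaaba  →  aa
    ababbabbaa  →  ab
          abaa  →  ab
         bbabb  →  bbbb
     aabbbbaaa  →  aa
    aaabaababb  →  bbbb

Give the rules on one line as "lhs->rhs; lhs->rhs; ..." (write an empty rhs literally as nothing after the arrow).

  | abbbbb => abbb => ab
  | abaabaabaaab => ababaabaaab => abbaabaaab => aaabaaab => baaab => baab => bab => bb
  | ababb => abbb => ab
  | aaaaaab => aaab => b

aaa->; abb->a; ba->b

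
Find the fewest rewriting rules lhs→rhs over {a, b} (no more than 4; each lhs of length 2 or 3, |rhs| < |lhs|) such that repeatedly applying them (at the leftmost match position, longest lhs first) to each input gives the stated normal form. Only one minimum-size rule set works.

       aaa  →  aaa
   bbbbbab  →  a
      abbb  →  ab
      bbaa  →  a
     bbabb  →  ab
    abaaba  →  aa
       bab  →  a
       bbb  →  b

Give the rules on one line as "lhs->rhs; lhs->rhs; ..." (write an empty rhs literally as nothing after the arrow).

  | aaa
  | bbbbbab => bbbbab => bbbab => bbab => bab => a
  | abbb => abb => ab
  | bbaa => baa => a

ba->; bab->a; bb->b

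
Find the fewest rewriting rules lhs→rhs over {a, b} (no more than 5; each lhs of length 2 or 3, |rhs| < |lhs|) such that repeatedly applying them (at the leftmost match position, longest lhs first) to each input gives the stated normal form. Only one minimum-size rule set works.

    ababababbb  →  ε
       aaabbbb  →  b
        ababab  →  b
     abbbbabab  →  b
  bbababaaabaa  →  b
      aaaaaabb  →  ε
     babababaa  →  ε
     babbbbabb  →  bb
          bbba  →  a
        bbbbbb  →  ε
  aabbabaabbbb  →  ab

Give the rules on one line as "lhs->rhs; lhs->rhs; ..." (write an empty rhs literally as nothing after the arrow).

aa->b; baa->; bab->aa; bbb->

  | ababababbb => aaaababbb => baababbb => babbb => aabb => bbb => ε
  | aaabbbb => babbbb => aabbb => bbbb => b
  | ababab => aaaab => baab => b
  | abbbbabab => ababab => aaaab => baab => b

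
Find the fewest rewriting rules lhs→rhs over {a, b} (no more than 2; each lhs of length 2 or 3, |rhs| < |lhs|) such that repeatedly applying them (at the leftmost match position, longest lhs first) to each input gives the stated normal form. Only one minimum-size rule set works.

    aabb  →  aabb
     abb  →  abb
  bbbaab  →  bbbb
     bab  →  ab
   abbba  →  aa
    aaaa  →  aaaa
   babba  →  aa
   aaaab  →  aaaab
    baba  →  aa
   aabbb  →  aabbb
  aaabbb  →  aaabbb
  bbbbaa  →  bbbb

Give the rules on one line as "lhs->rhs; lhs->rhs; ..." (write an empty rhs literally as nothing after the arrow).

ba->a; baa->b

  | aabb
  | abb
  | bbbaab => bbbb
  | bab => ab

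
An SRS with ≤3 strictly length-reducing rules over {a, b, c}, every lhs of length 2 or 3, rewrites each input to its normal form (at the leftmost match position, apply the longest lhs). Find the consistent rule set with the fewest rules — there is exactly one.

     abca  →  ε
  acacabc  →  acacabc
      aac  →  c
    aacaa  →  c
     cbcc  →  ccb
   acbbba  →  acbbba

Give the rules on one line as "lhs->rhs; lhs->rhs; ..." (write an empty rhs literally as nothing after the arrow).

  | abca => aa => ε
  | acacabc
  | aac => c
  | aacaa => caa => c

aa->; bca->a; bcc->cb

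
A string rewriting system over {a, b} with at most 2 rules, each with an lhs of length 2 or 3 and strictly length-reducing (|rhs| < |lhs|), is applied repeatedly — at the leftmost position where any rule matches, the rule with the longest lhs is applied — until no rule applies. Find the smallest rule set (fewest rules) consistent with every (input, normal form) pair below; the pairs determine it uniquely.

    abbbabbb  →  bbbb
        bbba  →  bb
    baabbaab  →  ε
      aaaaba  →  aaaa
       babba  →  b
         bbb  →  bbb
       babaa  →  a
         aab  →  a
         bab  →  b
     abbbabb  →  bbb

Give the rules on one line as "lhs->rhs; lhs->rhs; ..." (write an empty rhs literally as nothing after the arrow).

  | abbbabbb => bbabbb => bbbb
  | bbba => bb
  | baabbaab => abbaab => baab => ab => ε
  | aaaaba => aaaa

ab->; ba->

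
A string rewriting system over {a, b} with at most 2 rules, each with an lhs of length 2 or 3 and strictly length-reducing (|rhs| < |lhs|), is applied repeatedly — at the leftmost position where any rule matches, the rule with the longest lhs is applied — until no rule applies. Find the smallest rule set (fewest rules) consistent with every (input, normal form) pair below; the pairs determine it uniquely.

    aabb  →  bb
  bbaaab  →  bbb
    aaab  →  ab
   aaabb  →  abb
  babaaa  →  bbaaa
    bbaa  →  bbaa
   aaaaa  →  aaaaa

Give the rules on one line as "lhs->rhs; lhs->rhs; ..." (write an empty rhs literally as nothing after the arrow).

  | aabb => bb
  | bbaaab => bbab => bbb
  | aaab => ab
  | aaabb => abb

aab->b; bab->bb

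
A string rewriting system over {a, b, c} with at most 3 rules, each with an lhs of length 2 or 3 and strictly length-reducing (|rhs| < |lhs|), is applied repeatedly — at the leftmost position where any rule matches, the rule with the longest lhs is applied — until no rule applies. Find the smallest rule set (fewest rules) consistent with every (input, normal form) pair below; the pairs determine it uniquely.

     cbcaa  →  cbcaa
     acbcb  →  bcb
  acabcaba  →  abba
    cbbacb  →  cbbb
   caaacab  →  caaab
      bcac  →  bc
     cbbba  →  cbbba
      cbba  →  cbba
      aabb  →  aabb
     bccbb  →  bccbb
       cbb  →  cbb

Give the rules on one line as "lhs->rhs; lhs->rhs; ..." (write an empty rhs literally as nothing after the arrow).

  | cbcaa
  | acbcb => bcb
  | acabcaba => abcaba => abba
  | cbbacb => cbbb

ac->; cab->b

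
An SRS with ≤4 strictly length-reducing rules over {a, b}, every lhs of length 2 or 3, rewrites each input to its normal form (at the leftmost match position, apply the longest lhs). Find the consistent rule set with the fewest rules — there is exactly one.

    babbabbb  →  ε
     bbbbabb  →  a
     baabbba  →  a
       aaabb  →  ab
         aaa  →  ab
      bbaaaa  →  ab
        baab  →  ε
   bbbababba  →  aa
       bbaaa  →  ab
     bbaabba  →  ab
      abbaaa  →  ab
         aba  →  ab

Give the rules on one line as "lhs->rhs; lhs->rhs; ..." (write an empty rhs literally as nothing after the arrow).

  | babbabbb => bbbabbb => babbb => bbbb => bb => ε
  | bbbbabb => bbabb => abb => a
  | baabbba => babbba => bbbba => bba => a
  | aaabb => abbb => ab

aaa->ab; ba->b; bb->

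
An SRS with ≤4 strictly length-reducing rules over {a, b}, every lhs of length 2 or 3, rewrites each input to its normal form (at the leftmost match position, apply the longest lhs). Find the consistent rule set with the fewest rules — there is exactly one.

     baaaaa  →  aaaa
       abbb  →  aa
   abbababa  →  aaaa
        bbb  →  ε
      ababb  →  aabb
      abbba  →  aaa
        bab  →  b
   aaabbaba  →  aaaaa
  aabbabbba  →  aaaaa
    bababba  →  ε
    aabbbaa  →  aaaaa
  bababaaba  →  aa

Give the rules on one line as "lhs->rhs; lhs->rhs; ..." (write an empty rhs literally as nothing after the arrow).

  | baaaaa => aaaa
  | abbb => aba => aa
  | abbababa => abababa => aababa => aaaba => aaaa
  | bbb => ba => ε

aba->aa; ba->; bba->ba; bbb->ba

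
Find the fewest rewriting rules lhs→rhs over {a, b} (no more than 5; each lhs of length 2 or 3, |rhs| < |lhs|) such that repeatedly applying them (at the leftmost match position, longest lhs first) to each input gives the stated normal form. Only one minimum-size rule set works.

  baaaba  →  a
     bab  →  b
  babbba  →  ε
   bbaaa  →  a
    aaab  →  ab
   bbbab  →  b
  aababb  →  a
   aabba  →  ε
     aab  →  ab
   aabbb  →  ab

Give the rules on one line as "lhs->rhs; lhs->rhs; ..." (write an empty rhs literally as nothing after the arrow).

  | baaaba => aaba => aba => a
  | bab => b
  | babbba => bbba => ba => ε
  | bbaaa => aaa => a

aa->; aab->ab; ba->; bb->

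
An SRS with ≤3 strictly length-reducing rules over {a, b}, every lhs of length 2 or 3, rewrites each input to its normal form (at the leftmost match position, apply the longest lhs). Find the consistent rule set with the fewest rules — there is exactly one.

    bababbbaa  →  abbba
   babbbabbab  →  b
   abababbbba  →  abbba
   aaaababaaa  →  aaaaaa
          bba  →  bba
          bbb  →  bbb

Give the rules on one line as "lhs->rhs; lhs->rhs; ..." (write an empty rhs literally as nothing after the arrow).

  | bababbbaa => abbbaa => abbba
  | babbbabbab => bbabbab => bbab => b
  | abababbbba => aabbbba => abbba
  | aaaababaaa => aaaabaaa => aaaaaa

aab->a; baa->ba; bab->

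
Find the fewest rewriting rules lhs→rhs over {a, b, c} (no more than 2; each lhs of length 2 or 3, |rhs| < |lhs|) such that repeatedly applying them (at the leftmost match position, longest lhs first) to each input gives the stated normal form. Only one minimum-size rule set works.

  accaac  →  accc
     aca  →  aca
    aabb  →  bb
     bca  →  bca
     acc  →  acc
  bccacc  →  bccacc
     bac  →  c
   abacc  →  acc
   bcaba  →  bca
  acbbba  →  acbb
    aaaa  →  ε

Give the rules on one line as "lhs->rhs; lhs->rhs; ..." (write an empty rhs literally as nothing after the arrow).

aa->; ba->

  | accaac => accc
  | aca
  | aabb => bb
  | bca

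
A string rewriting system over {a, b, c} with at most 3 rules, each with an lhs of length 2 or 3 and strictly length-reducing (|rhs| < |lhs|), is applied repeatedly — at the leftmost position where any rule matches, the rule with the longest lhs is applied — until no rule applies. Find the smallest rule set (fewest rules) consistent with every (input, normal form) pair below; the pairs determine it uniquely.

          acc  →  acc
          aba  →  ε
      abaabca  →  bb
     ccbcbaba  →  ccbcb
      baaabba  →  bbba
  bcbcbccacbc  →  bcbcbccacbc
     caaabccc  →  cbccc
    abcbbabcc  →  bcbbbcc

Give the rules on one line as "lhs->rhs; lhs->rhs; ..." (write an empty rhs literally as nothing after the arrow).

ab->b; aba->; bca->bb

  | acc
  | aba => ε
  | abaabca => abca => bca => bb
  | ccbcbaba => ccbcb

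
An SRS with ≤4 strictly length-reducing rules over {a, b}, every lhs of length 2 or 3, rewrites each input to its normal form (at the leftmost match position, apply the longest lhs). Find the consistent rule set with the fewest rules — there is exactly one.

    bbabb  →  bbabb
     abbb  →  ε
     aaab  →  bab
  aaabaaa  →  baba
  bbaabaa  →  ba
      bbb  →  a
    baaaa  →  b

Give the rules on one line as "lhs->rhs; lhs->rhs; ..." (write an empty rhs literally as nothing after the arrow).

aa->; aaa->ba; baa->b; bbb->a

  | bbabb
  | abbb => aa => ε
  | aaab => bab
  | aaabaaa => babaaa => baba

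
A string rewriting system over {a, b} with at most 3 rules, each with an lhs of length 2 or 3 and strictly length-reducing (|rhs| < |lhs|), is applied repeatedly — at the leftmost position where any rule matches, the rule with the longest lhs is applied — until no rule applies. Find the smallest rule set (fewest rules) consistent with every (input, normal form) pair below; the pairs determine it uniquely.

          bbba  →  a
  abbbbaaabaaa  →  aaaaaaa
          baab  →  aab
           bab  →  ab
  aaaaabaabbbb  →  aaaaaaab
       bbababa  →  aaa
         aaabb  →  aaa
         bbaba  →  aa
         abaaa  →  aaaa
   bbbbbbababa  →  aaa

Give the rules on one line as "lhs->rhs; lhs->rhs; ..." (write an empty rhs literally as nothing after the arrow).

  | bbba => a
  | abbbbaaabaaa => abaaabaaa => aaaabaaa => aaaaaaa
  | baab => aab
  | bab => ab

ba->a; bb->; bbb->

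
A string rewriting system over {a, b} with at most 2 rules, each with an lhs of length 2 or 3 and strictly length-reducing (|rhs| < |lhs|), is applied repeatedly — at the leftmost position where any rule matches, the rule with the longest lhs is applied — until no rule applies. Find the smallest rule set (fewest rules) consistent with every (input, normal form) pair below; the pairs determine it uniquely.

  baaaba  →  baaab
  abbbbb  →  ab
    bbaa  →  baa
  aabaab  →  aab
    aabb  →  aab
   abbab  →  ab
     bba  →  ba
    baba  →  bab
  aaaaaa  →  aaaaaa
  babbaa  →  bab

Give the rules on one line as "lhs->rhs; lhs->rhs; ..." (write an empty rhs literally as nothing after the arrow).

aba->ab; bb->b

  | baaaba => baaab
  | abbbbb => abbbb => abbb => abb => ab
  | bbaa => baa
  | aabaab => aabab => aabb => aab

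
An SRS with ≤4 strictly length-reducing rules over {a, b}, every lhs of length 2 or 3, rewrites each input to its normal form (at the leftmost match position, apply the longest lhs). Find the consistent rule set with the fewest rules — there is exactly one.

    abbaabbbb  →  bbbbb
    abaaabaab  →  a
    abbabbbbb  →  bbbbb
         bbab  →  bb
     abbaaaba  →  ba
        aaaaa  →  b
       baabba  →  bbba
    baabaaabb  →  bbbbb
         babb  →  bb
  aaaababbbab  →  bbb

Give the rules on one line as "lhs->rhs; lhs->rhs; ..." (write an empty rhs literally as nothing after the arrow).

  | abbaabbbb => aaabbbb => bbbbb
  | abaaabaab => abbbaab => abaab => abb => a
  | abbabbbbb => aabbbbb => bbbbb
  | bbab => bb

aa->; aaa->b; abb->a; bab->b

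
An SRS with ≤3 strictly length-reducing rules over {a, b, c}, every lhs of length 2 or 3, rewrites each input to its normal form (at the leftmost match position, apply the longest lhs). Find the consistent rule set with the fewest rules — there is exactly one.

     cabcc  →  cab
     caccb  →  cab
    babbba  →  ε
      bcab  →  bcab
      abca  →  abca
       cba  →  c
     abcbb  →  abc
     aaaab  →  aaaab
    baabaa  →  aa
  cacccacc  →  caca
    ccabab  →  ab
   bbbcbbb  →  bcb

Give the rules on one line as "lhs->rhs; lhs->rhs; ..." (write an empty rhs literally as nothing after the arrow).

  | cabcc => cab
  | caccb => cab
  | babbba => bbba => ba => ε
  | bcab

ba->; bb->; cc->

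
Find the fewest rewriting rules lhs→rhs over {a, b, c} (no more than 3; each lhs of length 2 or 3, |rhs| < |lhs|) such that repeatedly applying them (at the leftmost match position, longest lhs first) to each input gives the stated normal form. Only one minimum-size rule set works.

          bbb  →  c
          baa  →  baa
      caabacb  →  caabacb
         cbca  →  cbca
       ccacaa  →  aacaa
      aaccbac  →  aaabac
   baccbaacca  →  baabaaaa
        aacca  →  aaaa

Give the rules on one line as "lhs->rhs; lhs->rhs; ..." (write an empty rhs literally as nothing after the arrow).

  | bbb => c
  | baa
  | caabacb
  | cbca

bbb->c; cc->a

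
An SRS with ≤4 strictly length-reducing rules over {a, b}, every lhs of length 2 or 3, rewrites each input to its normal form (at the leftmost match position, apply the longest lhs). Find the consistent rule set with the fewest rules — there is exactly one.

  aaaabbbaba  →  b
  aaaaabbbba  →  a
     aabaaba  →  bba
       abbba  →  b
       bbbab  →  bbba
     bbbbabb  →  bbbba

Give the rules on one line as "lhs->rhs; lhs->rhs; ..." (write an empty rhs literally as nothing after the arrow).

aaa->aa; ab->a; aba->b

  | aaaabbbaba => aaabbbaba => aabbbaba => aabbaba => aababa => abba => aba => b
  | aaaaabbbba => aaaabbbba => aaabbbba => aabbbba => aabbba => aabba => aaba => ab => a
  | aabaaba => ababa => bba
  | abbba => abba => aba => b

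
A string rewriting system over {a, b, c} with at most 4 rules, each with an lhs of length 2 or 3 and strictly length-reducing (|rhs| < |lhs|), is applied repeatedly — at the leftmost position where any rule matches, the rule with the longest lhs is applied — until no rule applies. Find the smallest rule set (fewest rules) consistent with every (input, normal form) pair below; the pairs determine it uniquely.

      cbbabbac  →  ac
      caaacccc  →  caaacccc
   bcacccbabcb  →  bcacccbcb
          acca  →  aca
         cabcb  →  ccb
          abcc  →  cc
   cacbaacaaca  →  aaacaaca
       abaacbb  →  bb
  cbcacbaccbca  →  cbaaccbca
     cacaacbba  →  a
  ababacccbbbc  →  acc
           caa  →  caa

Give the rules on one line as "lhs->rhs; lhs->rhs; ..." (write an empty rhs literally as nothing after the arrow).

ab->; acb->bb; cbb->a; cca->ca

  | cbbabbac => aabbac => abac => ac
  | caaacccc
  | bcacccbabcb => bcacccbcb
  | acca => aca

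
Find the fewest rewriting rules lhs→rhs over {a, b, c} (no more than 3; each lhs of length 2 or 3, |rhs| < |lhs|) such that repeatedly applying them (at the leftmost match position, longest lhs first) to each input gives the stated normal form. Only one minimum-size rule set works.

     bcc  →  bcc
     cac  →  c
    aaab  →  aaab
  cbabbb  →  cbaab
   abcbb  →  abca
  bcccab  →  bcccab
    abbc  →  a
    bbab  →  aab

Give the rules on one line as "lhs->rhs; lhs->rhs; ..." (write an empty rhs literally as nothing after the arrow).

  | bcc
  | cac => c
  | aaab
  | cbabbb => cbaab

ac->; bb->a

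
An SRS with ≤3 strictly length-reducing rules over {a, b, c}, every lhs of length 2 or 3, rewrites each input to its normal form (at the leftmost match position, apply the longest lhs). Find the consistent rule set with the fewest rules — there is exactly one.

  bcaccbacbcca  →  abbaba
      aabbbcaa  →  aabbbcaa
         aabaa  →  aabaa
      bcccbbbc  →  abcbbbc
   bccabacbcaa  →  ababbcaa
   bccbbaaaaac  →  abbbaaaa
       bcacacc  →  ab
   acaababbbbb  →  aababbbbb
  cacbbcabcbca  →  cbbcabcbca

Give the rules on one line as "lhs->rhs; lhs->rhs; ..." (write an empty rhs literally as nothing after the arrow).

  | bcaccbacbcca => bccbacbcca => abbacbcca => abbbcca => abbaba
  | aabbbcaa
  | aabaa
  | bcccbbbc => abcbbbc

ac->; bcc->ab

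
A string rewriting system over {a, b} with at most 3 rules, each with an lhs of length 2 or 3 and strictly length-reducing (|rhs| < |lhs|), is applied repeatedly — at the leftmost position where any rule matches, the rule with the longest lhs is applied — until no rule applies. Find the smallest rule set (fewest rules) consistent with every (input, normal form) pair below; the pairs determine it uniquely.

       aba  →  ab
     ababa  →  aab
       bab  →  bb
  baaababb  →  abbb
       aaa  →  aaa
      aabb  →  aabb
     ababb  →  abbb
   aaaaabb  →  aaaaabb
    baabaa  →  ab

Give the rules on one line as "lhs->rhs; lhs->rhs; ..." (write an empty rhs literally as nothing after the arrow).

  | aba => ab
  | ababa => abba => aab
  | bab => bb
  | baaababb => baababb => bababb => bbabb => abbb

ba->b; bba->ab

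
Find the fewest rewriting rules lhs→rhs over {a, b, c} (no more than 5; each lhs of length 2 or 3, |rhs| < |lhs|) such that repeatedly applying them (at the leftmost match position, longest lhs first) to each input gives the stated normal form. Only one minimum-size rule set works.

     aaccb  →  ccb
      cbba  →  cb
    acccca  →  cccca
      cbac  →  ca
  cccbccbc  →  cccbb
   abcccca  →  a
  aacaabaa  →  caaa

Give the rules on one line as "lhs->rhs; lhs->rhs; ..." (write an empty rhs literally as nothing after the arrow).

ac->c; ba->; bac->a; bc->b

  | aaccb => accb => ccb
  | cbba => cb
  | acccca => cccca
  | cbac => ca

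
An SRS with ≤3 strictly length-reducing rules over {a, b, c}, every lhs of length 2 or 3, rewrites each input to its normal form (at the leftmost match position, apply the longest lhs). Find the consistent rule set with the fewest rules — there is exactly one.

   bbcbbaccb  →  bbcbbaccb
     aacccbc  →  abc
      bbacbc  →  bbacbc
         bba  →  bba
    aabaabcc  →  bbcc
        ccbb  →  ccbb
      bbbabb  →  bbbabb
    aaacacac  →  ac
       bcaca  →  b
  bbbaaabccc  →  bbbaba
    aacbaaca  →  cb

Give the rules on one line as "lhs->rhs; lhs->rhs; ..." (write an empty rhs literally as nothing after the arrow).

  | bbcbbaccb
  | aacccbc => cccbc => abc
  | bbacbc
  | bba

aa->; ca->; ccc->a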